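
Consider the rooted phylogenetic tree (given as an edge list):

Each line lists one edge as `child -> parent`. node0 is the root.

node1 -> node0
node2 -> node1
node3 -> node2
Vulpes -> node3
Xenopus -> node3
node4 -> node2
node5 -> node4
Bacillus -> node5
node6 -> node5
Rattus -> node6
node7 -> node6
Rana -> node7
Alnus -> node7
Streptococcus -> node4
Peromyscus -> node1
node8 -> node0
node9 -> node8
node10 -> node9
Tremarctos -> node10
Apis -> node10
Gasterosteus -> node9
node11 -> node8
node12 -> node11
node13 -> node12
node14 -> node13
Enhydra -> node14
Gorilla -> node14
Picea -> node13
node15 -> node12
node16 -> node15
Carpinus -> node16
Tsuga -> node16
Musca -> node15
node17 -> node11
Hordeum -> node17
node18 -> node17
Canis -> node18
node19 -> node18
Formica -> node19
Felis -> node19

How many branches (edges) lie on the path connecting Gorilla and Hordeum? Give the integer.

6

The MRCA of Gorilla and Hordeum is the node subtending ((((Enhydra,Gorilla),Picea),((Carpinus,Tsuga),Musca)),(Hordeum,(Canis,(Formica,Felis)))).
From Gorilla up to that node: 4 branches. From Hordeum up to the same node: 2 branches. Total: 4 + 2 = 6.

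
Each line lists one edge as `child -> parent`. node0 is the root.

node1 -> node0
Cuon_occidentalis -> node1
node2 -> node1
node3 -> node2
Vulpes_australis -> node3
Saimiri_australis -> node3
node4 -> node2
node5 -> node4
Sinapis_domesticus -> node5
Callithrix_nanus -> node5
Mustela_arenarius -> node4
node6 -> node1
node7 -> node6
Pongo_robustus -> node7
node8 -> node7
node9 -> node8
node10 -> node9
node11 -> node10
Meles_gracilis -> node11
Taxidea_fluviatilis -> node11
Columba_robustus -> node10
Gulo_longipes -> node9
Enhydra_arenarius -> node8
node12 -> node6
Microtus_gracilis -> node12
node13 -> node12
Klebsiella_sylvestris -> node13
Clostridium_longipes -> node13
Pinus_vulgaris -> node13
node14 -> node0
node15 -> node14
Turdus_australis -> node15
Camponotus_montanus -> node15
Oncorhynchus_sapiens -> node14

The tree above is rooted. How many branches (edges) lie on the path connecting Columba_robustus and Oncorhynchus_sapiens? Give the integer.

9

The MRCA of Columba_robustus and Oncorhynchus_sapiens is the root of the tree.
From Columba_robustus up to that node: 7 branches. From Oncorhynchus_sapiens up to the same node: 2 branches. Total: 7 + 2 = 9.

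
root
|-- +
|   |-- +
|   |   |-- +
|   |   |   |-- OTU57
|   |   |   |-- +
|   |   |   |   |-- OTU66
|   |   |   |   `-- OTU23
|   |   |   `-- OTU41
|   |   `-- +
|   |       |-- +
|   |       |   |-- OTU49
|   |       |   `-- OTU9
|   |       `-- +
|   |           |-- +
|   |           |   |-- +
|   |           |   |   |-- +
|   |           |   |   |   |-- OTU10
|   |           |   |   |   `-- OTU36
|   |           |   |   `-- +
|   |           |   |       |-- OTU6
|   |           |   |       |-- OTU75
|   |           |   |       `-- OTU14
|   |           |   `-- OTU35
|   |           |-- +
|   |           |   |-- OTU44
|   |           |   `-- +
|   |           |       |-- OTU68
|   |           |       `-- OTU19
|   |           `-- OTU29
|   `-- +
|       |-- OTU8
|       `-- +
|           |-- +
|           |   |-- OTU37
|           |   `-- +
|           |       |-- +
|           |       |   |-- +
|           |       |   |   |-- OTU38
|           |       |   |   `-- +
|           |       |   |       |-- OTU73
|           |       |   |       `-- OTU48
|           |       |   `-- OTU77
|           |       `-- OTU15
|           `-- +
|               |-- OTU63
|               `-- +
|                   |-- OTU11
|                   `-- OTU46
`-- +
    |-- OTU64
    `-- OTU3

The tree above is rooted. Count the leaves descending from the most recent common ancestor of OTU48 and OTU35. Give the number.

26

The MRCA of OTU48 and OTU35 is the node subtending (((OTU57,(OTU66,OTU23),OTU41),((OTU49,OTU9),((((OTU10,OTU36),(OTU6,OTU75,OTU14)),OTU35),(OTU44,(OTU68,OTU19)),OTU29))),(OTU8,((OTU37,(((OTU38,(OTU73,OTU48)),OTU77),OTU15)),(OTU63,(OTU11,OTU46))))).
That clade contains 26 terminal taxa: OTU10, OTU11, OTU14, OTU15, OTU19, OTU23, OTU29, OTU35, OTU36, OTU37, OTU38, OTU41, OTU44, OTU46, OTU48, OTU49, OTU57, OTU6, OTU63, OTU66, OTU68, OTU73, OTU75, OTU77, OTU8, OTU9.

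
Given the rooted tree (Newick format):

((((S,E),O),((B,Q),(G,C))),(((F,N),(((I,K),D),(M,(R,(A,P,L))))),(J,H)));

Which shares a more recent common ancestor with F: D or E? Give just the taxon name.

The MRCA of F and D subtends ((F,N),(((I,K),D),(M,(R,(A,P,L))))) (10 taxa).
The MRCA of F and E is the root, subtending the entire tree (19 taxa).
The first is nested inside the second, so F shares a more recent common ancestor with D.

D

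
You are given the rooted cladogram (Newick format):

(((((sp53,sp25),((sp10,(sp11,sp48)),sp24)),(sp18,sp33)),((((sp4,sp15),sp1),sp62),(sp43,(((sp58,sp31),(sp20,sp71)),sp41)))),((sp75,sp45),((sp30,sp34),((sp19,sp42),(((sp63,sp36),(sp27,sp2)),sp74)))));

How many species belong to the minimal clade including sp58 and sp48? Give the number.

18

The MRCA of sp58 and sp48 is the node subtending ((((sp53,sp25),((sp10,(sp11,sp48)),sp24)),(sp18,sp33)),((((sp4,sp15),sp1),sp62),(sp43,(((sp58,sp31),(sp20,sp71)),sp41)))).
That clade contains 18 terminal taxa: sp1, sp10, sp11, sp15, sp18, sp20, sp24, sp25, sp31, sp33, sp4, sp41, sp43, sp48, sp53, sp58, sp62, sp71.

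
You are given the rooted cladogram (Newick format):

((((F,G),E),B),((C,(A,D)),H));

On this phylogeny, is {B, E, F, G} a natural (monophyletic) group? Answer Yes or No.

Yes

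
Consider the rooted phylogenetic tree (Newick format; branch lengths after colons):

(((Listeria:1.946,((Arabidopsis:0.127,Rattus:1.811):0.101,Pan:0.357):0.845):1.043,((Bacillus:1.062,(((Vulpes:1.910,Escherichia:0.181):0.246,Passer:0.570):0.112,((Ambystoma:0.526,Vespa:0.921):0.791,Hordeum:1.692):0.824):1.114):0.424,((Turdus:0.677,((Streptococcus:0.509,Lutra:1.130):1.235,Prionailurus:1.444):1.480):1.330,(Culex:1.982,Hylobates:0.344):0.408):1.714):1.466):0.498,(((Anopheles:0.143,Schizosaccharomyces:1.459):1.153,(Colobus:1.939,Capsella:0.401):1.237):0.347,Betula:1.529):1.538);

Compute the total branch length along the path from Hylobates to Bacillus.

The path runs Hylobates → … → MRCA → … → Bacillus; the MRCA is the node subtending ((Bacillus,(((Vulpes,Escherichia),Passer),((Ambystoma,Vespa),Hordeum))),((Turdus,((Streptococcus,Lutra),Prionailurus)),(Culex,Hylobates))).
Branch lengths along that path: 0.344 + 0.408 + 1.714 + 0.424 + 1.062 = 3.952.

3.952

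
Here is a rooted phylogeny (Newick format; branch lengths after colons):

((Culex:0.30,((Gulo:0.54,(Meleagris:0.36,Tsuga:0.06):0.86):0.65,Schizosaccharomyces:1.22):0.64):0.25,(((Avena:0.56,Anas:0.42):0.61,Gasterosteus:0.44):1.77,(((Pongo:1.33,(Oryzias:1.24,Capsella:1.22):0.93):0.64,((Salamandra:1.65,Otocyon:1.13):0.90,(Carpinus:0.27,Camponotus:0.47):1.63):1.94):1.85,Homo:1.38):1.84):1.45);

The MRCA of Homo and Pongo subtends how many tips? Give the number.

8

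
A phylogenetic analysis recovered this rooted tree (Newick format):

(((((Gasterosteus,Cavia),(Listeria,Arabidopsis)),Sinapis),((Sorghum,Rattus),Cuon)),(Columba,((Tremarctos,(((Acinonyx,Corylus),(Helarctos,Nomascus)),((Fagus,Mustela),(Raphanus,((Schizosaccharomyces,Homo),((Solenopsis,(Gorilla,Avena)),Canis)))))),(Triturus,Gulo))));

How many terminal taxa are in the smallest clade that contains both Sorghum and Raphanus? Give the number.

The MRCA of Sorghum and Raphanus is the root, so the clade is the entire tree.
That clade contains 25 terminal taxa: Acinonyx, Arabidopsis, Avena, Canis, Cavia, Columba, Corylus, Cuon, Fagus, Gasterosteus, Gorilla, Gulo, Helarctos, Homo, Listeria, Mustela, Nomascus, Raphanus, Rattus, Schizosaccharomyces, Sinapis, Solenopsis, Sorghum, Tremarctos, Triturus.

25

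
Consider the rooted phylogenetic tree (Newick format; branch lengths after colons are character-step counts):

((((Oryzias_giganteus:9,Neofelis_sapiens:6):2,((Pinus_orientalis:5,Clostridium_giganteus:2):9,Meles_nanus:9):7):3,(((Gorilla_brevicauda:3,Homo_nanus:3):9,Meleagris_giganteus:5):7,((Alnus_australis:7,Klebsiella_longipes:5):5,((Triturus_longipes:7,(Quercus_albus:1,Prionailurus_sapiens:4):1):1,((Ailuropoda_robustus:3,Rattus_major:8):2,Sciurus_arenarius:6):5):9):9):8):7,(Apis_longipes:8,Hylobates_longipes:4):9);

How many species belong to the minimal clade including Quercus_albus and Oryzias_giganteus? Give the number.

16

The MRCA of Quercus_albus and Oryzias_giganteus is the node subtending (((Oryzias_giganteus,Neofelis_sapiens),((Pinus_orientalis,Clostridium_giganteus),Meles_nanus)),(((Gorilla_brevicauda,Homo_nanus),Meleagris_giganteus),((Alnus_australis,Klebsiella_longipes),((Triturus_longipes,(Quercus_albus,Prionailurus_sapiens)),((Ailuropoda_robustus,Rattus_major),Sciurus_arenarius))))).
That clade contains 16 terminal taxa: Ailuropoda_robustus, Alnus_australis, Clostridium_giganteus, Gorilla_brevicauda, Homo_nanus, Klebsiella_longipes, Meleagris_giganteus, Meles_nanus, Neofelis_sapiens, Oryzias_giganteus, Pinus_orientalis, Prionailurus_sapiens, Quercus_albus, Rattus_major, Sciurus_arenarius, Triturus_longipes.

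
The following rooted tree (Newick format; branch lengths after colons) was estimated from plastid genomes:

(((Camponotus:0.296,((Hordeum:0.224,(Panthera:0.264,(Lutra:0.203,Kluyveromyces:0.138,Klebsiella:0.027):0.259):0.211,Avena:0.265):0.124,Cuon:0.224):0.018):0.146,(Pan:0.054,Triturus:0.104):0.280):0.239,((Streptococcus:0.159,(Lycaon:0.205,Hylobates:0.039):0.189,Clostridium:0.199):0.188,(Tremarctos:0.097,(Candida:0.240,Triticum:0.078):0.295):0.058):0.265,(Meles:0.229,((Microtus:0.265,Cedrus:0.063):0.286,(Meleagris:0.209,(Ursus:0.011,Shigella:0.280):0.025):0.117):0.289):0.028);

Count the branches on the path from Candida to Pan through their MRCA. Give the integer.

7

The MRCA of Candida and Pan is the root of the tree.
From Candida up to that node: 4 branches. From Pan up to the same node: 3 branches. Total: 4 + 3 = 7.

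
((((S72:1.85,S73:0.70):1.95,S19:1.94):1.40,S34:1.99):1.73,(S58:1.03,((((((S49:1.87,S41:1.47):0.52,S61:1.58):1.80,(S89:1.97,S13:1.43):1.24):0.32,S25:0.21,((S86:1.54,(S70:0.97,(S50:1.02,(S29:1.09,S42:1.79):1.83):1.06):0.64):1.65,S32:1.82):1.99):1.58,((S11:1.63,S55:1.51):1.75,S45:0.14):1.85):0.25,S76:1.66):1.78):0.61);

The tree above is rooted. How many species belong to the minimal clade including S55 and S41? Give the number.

The MRCA of S55 and S41 is the node subtending (((((S49,S41),S61),(S89,S13)),S25,((S86,(S70,(S50,(S29,S42)))),S32)),((S11,S55),S45)).
That clade contains 15 terminal taxa: S11, S13, S25, S29, S32, S41, S42, S45, S49, S50, S55, S61, S70, S86, S89.

15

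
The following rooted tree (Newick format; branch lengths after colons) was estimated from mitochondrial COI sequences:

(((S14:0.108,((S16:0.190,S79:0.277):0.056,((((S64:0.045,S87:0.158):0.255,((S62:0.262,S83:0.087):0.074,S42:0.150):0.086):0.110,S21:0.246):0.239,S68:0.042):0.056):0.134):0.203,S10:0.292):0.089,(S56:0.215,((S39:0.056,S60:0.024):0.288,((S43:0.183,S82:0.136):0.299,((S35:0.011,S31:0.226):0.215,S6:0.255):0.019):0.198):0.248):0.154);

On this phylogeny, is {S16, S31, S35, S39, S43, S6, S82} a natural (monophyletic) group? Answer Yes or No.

No

The MRCA of the listed taxa is the root, so the smallest clade containing them is the whole tree.
That clade also contains S10, S14, S21, S42, S56, S60, S62, S64, S68, S79, S83, S87, which are not in the proposed group, so the group is not monophyletic.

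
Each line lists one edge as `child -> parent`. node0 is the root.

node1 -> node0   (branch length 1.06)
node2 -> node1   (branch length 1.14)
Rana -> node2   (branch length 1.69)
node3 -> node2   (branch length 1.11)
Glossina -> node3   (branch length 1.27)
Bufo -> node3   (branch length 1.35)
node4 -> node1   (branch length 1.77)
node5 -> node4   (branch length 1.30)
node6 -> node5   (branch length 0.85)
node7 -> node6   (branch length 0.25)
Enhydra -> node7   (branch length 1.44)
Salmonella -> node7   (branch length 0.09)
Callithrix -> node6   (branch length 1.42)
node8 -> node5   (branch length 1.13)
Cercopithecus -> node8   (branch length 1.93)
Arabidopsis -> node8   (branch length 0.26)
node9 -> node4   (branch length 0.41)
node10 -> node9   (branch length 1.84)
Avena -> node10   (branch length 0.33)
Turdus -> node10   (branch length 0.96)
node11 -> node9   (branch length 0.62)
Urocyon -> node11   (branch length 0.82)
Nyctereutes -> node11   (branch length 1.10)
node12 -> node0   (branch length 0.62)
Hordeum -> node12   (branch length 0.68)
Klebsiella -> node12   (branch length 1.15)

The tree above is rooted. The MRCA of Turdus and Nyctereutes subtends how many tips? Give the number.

4

The MRCA of Turdus and Nyctereutes is the node subtending ((Avena,Turdus),(Urocyon,Nyctereutes)).
That clade contains 4 terminal taxa: Avena, Nyctereutes, Turdus, Urocyon.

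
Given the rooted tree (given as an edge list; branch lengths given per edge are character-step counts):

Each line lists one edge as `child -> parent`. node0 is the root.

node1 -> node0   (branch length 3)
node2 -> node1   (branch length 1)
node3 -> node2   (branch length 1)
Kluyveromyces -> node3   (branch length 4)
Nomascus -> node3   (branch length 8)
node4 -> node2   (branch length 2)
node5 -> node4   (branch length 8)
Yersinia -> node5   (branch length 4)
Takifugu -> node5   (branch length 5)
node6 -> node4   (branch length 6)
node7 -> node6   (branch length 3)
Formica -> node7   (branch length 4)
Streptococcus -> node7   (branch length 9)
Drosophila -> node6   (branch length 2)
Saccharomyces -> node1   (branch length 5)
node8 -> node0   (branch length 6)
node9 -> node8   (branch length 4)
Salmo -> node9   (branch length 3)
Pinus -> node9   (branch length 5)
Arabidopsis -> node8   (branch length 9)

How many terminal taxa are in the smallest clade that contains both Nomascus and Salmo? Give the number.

The MRCA of Nomascus and Salmo is the root, so the clade is the entire tree.
That clade contains 11 terminal taxa: Arabidopsis, Drosophila, Formica, Kluyveromyces, Nomascus, Pinus, Saccharomyces, Salmo, Streptococcus, Takifugu, Yersinia.

11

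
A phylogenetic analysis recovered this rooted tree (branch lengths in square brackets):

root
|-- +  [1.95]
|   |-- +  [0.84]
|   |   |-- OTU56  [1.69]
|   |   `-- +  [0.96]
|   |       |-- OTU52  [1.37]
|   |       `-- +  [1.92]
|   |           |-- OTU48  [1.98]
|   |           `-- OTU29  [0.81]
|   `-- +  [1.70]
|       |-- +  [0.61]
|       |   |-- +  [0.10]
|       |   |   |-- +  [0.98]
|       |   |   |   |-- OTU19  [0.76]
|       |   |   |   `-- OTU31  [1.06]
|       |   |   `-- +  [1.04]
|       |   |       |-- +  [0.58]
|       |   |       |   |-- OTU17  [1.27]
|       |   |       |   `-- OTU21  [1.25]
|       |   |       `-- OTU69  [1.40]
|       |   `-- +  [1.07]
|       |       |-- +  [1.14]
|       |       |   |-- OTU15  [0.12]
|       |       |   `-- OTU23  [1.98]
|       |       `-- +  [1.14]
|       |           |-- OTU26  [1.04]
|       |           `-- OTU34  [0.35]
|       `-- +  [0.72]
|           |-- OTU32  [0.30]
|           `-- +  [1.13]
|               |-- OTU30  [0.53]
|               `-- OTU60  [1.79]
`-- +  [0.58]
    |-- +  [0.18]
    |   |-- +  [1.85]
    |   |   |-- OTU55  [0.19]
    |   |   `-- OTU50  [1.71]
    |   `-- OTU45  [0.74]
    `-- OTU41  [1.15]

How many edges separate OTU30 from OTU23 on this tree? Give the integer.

7

The MRCA of OTU30 and OTU23 is the node subtending ((((OTU19,OTU31),((OTU17,OTU21),OTU69)),((OTU15,OTU23),(OTU26,OTU34))),(OTU32,(OTU30,OTU60))).
From OTU30 up to that node: 3 branches. From OTU23 up to the same node: 4 branches. Total: 3 + 4 = 7.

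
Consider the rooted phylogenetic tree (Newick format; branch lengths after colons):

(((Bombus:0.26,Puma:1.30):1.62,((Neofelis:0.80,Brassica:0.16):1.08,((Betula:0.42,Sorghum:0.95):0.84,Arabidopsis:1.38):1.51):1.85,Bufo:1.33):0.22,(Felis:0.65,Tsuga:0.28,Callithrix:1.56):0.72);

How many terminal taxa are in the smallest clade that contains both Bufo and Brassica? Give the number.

The MRCA of Bufo and Brassica is the node subtending ((Bombus,Puma),((Neofelis,Brassica),((Betula,Sorghum),Arabidopsis)),Bufo).
That clade contains 8 terminal taxa: Arabidopsis, Betula, Bombus, Brassica, Bufo, Neofelis, Puma, Sorghum.

8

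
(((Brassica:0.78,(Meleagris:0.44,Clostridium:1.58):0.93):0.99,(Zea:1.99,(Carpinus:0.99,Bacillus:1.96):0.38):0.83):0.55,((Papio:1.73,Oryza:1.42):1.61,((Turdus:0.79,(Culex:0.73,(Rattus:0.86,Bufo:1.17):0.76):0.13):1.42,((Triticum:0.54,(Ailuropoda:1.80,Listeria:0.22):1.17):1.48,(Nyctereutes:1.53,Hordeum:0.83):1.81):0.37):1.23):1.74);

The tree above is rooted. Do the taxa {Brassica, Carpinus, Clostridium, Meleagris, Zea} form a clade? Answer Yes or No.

The MRCA of the listed taxa subtends ((Brassica,(Meleagris,Clostridium)),(Zea,(Carpinus,Bacillus))).
That clade also contains Bacillus, which is not in the proposed group, so the group is not monophyletic.

No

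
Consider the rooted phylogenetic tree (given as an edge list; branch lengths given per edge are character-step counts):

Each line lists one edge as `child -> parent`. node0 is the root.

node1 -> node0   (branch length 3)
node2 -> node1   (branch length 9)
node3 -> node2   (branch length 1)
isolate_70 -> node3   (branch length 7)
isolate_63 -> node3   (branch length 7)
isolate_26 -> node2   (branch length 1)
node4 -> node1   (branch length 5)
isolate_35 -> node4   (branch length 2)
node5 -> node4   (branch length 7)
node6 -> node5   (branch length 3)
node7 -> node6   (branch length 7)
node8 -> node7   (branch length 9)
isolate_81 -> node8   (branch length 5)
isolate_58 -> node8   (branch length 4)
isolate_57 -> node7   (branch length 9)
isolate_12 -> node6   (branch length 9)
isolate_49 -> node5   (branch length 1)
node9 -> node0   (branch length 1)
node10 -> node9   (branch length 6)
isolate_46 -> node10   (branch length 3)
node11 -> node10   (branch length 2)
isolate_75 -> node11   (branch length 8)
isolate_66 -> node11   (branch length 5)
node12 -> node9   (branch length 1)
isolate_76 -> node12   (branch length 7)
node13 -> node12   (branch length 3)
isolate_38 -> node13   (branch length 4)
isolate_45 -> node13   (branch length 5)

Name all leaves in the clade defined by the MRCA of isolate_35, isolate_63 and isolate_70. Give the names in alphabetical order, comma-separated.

isolate_12, isolate_26, isolate_35, isolate_49, isolate_57, isolate_58, isolate_63, isolate_70, isolate_81

Tracing isolate_35: it sits inside (isolate_35,((((isolate_81,isolate_58),isolate_57),isolate_12),isolate_49)).
Tracing isolate_63: it sits inside (isolate_70,isolate_63).
Tracing isolate_70: it sits inside (isolate_70,isolate_63).
The smallest clade enclosing all 3 is (((isolate_70,isolate_63),isolate_26),(isolate_35,((((isolate_81,isolate_58),isolate_57),isolate_12),isolate_49))); the answer is its 9 terminal taxa in alphabetical order.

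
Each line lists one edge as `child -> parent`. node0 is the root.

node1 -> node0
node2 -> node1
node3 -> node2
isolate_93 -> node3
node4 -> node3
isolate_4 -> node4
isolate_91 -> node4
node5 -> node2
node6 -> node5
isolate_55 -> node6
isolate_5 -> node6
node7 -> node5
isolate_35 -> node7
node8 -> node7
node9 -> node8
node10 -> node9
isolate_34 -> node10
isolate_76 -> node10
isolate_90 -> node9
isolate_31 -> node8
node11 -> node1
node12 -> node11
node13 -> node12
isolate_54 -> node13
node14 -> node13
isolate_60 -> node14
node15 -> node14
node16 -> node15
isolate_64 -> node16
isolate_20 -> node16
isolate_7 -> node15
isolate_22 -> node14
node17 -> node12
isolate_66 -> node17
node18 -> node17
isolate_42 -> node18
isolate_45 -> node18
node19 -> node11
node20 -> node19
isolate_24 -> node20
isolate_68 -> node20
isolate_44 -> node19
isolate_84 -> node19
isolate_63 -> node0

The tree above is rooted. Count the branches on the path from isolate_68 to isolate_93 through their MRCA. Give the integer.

7

The MRCA of isolate_68 and isolate_93 is the node subtending (((isolate_93,(isolate_4,isolate_91)),((isolate_55,isolate_5),(isolate_35,(((isolate_34,isolate_76),isolate_90),isolate_31)))),(((isolate_54,(isolate_60,((isolate_64,isolate_20),isolate_7),isolate_22)),(isolate_66,(isolate_42,isolate_45))),((isolate_24,isolate_68),isolate_44,isolate_84))).
From isolate_68 up to that node: 4 branches. From isolate_93 up to the same node: 3 branches. Total: 4 + 3 = 7.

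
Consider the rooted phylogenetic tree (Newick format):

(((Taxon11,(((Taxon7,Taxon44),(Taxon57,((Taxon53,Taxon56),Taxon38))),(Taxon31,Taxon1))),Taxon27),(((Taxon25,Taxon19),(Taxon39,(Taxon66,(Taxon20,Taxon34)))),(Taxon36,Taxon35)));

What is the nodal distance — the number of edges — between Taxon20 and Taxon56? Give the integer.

The MRCA of Taxon20 and Taxon56 is the root of the tree.
From Taxon20 up to that node: 6 branches. From Taxon56 up to the same node: 8 branches. Total: 6 + 8 = 14.

14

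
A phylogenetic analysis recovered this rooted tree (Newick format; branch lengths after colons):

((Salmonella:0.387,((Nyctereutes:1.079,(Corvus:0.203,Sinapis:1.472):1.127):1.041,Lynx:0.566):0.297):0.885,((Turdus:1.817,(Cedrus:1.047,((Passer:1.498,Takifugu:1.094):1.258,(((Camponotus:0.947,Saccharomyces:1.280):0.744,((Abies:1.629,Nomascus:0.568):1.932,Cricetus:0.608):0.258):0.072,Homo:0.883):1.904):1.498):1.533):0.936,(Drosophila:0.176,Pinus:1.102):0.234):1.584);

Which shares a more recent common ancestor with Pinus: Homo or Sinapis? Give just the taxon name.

The MRCA of Pinus and Homo subtends ((Turdus,(Cedrus,((Passer,Takifugu),(((Camponotus,Saccharomyces),((Abies,Nomascus),Cricetus)),Homo)))),(Drosophila,Pinus)) (12 taxa).
The MRCA of Pinus and Sinapis is the root, subtending the entire tree (17 taxa).
The first is nested inside the second, so Pinus shares a more recent common ancestor with Homo.

Homo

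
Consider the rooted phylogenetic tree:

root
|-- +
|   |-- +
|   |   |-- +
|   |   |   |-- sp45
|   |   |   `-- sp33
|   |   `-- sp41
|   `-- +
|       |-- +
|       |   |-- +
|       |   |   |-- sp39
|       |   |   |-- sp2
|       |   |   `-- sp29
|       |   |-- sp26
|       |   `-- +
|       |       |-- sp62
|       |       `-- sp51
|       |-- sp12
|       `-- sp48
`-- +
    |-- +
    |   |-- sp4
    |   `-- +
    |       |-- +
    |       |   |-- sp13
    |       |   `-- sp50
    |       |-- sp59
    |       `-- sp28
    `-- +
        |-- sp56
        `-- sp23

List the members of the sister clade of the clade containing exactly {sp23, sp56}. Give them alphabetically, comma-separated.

sp13, sp28, sp4, sp50, sp59

The clade containing exactly {sp23, sp56} attaches to the tree at the node subtending ((sp4,((sp13,sp50),sp59,sp28)),(sp56,sp23)).
The other lineage descending from that same node — the sister group — is (sp4,((sp13,sp50),sp59,sp28)); its 5 tips in alphabetical order are the answer.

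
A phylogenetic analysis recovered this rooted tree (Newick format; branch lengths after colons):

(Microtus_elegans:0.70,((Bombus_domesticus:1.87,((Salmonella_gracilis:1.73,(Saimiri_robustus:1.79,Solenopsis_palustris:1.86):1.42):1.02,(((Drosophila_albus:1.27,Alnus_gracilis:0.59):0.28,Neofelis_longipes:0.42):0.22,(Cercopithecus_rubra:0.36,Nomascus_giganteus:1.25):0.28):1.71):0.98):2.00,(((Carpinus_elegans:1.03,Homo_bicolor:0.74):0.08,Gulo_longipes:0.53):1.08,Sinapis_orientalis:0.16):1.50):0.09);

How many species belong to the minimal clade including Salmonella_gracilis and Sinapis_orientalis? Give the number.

13

The MRCA of Salmonella_gracilis and Sinapis_orientalis is the node subtending ((Bombus_domesticus,((Salmonella_gracilis,(Saimiri_robustus,Solenopsis_palustris)),(((Drosophila_albus,Alnus_gracilis),Neofelis_longipes),(Cercopithecus_rubra,Nomascus_giganteus)))),(((Carpinus_elegans,Homo_bicolor),Gulo_longipes),Sinapis_orientalis)).
That clade contains 13 terminal taxa: Alnus_gracilis, Bombus_domesticus, Carpinus_elegans, Cercopithecus_rubra, Drosophila_albus, Gulo_longipes, Homo_bicolor, Neofelis_longipes, Nomascus_giganteus, Saimiri_robustus, Salmonella_gracilis, Sinapis_orientalis, Solenopsis_palustris.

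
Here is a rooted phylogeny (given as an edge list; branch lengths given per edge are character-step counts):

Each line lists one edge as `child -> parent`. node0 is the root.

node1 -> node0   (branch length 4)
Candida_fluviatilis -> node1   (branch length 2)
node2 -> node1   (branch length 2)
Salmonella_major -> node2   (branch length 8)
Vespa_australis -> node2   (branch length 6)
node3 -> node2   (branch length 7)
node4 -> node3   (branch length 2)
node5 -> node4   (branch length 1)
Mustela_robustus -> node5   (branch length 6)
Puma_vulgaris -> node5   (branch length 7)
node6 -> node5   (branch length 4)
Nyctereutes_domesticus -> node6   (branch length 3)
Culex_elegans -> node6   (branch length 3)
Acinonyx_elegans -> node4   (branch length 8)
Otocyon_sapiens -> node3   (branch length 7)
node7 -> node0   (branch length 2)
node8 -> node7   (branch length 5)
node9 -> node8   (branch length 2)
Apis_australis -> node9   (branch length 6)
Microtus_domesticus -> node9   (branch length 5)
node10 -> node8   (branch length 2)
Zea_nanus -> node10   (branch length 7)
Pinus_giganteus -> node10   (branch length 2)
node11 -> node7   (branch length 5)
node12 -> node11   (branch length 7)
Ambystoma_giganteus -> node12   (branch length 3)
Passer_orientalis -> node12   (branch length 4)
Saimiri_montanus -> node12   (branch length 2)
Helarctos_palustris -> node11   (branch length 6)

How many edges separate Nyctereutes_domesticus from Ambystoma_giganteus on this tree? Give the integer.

The MRCA of Nyctereutes_domesticus and Ambystoma_giganteus is the root of the tree.
From Nyctereutes_domesticus up to that node: 7 branches. From Ambystoma_giganteus up to the same node: 4 branches. Total: 7 + 4 = 11.

11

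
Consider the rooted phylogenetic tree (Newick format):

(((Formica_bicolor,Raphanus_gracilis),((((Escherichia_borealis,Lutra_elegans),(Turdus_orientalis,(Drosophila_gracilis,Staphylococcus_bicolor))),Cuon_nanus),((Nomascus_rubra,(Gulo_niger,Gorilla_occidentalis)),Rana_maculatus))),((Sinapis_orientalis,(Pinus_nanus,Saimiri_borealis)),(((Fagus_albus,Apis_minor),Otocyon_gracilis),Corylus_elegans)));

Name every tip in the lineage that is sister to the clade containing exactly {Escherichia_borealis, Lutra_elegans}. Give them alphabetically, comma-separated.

Drosophila_gracilis, Staphylococcus_bicolor, Turdus_orientalis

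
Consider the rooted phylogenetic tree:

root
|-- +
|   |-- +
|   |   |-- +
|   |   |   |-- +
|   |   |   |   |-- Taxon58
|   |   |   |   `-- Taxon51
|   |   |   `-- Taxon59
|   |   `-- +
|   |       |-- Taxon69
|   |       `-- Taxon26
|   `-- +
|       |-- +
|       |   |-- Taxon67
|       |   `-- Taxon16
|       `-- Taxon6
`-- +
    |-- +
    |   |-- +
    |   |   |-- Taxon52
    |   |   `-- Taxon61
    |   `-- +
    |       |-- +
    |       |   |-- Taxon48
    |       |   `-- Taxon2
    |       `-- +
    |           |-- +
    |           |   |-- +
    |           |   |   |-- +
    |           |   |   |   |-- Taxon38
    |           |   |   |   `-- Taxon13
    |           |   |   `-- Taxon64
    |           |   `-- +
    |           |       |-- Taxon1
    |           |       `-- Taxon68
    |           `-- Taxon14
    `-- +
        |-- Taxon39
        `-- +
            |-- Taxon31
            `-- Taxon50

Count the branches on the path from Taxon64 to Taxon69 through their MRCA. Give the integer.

The MRCA of Taxon64 and Taxon69 is the root of the tree.
From Taxon64 up to that node: 7 branches. From Taxon69 up to the same node: 4 branches. Total: 7 + 4 = 11.

11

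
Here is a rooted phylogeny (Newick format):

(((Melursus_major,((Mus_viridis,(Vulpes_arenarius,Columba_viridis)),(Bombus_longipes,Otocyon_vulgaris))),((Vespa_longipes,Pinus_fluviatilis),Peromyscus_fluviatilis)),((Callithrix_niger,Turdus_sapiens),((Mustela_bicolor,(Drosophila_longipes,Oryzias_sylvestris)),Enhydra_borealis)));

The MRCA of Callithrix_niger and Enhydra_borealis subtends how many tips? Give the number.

The MRCA of Callithrix_niger and Enhydra_borealis is the node subtending ((Callithrix_niger,Turdus_sapiens),((Mustela_bicolor,(Drosophila_longipes,Oryzias_sylvestris)),Enhydra_borealis)).
That clade contains 6 terminal taxa: Callithrix_niger, Drosophila_longipes, Enhydra_borealis, Mustela_bicolor, Oryzias_sylvestris, Turdus_sapiens.

6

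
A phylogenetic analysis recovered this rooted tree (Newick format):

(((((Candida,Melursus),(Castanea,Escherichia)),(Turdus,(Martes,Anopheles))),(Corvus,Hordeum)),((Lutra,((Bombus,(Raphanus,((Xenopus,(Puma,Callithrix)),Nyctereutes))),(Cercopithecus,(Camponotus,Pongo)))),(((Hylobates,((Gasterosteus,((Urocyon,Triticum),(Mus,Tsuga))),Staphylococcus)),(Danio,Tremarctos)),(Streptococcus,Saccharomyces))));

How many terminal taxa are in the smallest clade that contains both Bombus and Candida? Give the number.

The MRCA of Bombus and Candida is the root, so the clade is the entire tree.
That clade contains 30 terminal taxa: Anopheles, Bombus, Callithrix, Camponotus, Candida, Castanea, Cercopithecus, Corvus, Danio, Escherichia, Gasterosteus, Hordeum, Hylobates, Lutra, Martes, Melursus, Mus, Nyctereutes, Pongo, Puma, Raphanus, Saccharomyces, Staphylococcus, Streptococcus, Tremarctos, Triticum, Tsuga, Turdus, Urocyon, Xenopus.

30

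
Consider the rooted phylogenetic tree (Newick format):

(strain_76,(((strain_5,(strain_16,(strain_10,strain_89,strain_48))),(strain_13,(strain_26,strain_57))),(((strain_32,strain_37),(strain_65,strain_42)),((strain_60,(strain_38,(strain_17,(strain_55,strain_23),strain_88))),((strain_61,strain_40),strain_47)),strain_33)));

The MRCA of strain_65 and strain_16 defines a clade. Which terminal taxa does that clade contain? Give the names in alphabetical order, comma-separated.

strain_10, strain_13, strain_16, strain_17, strain_23, strain_26, strain_32, strain_33, strain_37, strain_38, strain_40, strain_42, strain_47, strain_48, strain_5, strain_55, strain_57, strain_60, strain_61, strain_65, strain_88, strain_89

Tracing strain_65: it sits inside (strain_65,strain_42).
Tracing strain_16: it sits inside (strain_16,(strain_10,strain_89,strain_48)).
The smallest clade enclosing both is (((strain_5,(strain_16,(strain_10,strain_89,strain_48))),(strain_13,(strain_26,strain_57))),(((strain_32,strain_37),(strain_65,strain_42)),((strain_60,(strain_38,(strain_17,(strain_55,strain_23),strain_88))),((strain_61,strain_40),strain_47)),strain_33)); the answer is its 22 terminal taxa in alphabetical order.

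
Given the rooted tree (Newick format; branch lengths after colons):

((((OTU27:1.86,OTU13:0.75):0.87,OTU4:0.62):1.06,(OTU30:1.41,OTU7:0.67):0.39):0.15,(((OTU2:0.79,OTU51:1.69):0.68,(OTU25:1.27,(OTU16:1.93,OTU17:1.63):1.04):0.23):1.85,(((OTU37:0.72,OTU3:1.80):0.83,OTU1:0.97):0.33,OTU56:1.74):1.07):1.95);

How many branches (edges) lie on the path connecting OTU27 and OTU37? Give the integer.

9

The MRCA of OTU27 and OTU37 is the root of the tree.
From OTU27 up to that node: 4 branches. From OTU37 up to the same node: 5 branches. Total: 4 + 5 = 9.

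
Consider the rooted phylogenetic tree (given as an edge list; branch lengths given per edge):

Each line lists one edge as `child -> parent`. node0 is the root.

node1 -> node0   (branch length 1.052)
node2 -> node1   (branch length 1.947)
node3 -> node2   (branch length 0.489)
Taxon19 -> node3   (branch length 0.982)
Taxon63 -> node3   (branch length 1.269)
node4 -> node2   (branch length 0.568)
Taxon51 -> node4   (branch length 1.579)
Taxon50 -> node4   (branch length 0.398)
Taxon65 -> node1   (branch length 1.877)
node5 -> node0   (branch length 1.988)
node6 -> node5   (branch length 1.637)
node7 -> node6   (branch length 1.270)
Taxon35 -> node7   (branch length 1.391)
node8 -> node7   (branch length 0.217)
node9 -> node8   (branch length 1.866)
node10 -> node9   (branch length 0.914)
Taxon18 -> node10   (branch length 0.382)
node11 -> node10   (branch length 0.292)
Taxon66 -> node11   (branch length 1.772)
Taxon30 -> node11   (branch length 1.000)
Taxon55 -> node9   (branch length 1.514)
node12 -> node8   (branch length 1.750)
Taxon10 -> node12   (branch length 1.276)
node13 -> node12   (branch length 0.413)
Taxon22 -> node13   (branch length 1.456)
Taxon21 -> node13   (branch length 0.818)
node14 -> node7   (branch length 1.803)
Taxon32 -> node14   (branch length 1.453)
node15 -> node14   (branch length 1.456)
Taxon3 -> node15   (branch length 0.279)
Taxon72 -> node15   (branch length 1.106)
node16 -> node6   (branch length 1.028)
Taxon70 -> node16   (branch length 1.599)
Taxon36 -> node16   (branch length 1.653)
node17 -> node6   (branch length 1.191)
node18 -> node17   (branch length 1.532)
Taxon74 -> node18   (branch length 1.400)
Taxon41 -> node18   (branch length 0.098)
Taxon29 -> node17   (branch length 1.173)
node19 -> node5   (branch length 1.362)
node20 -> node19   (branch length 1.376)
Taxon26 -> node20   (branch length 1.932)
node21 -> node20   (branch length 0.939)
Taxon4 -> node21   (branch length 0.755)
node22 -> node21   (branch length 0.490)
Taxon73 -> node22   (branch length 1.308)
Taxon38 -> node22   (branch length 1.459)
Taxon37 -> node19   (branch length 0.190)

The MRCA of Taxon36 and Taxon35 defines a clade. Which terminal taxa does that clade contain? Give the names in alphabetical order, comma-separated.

Tracing Taxon36: it sits inside (Taxon70,Taxon36).
Tracing Taxon35: it sits inside (Taxon35,(((Taxon18,(Taxon66,Taxon30)),Taxon55),(Taxon10,(Taxon22,Taxon21))),(Taxon32,(Taxon3,Taxon72))).
The smallest clade enclosing both is ((Taxon35,(((Taxon18,(Taxon66,Taxon30)),Taxon55),(Taxon10,(Taxon22,Taxon21))),(Taxon32,(Taxon3,Taxon72))),(Taxon70,Taxon36),((Taxon74,Taxon41),Taxon29)); the answer is its 16 terminal taxa in alphabetical order.

Taxon10, Taxon18, Taxon21, Taxon22, Taxon29, Taxon3, Taxon30, Taxon32, Taxon35, Taxon36, Taxon41, Taxon55, Taxon66, Taxon70, Taxon72, Taxon74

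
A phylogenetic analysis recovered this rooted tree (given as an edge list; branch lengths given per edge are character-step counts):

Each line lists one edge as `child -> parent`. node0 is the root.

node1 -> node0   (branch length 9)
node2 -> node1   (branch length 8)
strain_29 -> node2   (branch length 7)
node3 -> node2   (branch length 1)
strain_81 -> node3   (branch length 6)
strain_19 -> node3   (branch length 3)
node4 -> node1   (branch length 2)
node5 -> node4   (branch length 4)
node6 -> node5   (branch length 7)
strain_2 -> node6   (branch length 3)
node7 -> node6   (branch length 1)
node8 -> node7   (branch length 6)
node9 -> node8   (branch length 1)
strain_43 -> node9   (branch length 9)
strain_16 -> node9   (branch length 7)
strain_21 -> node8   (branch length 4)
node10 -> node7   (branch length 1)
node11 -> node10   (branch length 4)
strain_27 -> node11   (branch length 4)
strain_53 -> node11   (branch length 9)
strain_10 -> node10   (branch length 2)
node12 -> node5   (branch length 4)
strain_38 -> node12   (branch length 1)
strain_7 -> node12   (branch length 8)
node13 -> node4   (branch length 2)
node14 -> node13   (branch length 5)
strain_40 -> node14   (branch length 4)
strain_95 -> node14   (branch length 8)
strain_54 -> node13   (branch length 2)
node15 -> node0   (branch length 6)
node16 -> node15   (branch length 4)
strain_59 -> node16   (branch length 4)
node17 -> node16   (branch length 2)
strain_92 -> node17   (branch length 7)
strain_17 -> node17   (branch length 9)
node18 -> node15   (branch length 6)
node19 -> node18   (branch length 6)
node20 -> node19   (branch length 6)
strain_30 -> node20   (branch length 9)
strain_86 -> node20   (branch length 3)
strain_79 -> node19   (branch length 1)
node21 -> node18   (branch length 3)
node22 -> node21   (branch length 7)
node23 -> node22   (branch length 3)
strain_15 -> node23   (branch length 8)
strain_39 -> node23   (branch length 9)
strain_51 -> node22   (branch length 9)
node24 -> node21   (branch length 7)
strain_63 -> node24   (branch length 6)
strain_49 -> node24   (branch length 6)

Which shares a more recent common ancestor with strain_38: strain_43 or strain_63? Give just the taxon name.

The MRCA of strain_38 and strain_43 subtends ((strain_2,(((strain_43,strain_16),strain_21),((strain_27,strain_53),strain_10))),(strain_38,strain_7)) (9 taxa).
The MRCA of strain_38 and strain_63 is the root, subtending the entire tree (26 taxa).
The first is nested inside the second, so strain_38 shares a more recent common ancestor with strain_43.

strain_43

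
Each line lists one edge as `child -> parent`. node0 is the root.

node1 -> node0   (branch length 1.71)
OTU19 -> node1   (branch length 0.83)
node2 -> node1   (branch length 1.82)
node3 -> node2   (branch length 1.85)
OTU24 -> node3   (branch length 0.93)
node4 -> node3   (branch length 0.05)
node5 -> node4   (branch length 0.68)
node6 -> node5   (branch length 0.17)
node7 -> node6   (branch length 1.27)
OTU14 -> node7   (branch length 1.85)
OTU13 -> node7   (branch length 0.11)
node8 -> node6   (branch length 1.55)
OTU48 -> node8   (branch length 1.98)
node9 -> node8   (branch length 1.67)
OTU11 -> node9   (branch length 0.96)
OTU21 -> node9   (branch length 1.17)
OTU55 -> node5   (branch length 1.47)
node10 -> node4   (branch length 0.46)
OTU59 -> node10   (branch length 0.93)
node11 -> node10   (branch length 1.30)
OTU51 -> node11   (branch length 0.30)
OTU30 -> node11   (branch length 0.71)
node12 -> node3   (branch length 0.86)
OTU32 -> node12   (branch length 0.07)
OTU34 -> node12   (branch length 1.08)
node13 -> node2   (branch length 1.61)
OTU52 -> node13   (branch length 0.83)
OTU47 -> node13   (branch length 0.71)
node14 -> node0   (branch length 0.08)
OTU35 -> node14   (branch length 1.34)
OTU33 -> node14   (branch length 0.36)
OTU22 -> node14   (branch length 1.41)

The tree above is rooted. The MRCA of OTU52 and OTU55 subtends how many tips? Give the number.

14

The MRCA of OTU52 and OTU55 is the node subtending ((OTU24,((((OTU14,OTU13),(OTU48,(OTU11,OTU21))),OTU55),(OTU59,(OTU51,OTU30))),(OTU32,OTU34)),(OTU52,OTU47)).
That clade contains 14 terminal taxa: OTU11, OTU13, OTU14, OTU21, OTU24, OTU30, OTU32, OTU34, OTU47, OTU48, OTU51, OTU52, OTU55, OTU59.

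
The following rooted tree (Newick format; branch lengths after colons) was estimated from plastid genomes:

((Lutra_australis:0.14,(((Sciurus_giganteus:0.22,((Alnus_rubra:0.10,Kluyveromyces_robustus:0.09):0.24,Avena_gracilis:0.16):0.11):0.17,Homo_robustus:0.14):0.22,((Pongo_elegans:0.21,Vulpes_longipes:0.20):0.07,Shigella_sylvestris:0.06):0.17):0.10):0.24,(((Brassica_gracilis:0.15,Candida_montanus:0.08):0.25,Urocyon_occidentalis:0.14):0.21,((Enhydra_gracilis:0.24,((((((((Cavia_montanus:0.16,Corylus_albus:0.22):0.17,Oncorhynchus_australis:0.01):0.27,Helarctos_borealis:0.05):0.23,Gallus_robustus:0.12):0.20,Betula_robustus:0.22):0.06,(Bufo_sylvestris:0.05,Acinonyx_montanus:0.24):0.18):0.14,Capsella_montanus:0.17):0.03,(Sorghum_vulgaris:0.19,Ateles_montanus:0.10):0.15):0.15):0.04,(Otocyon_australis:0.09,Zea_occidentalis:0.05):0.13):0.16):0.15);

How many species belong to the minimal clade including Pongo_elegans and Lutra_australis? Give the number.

9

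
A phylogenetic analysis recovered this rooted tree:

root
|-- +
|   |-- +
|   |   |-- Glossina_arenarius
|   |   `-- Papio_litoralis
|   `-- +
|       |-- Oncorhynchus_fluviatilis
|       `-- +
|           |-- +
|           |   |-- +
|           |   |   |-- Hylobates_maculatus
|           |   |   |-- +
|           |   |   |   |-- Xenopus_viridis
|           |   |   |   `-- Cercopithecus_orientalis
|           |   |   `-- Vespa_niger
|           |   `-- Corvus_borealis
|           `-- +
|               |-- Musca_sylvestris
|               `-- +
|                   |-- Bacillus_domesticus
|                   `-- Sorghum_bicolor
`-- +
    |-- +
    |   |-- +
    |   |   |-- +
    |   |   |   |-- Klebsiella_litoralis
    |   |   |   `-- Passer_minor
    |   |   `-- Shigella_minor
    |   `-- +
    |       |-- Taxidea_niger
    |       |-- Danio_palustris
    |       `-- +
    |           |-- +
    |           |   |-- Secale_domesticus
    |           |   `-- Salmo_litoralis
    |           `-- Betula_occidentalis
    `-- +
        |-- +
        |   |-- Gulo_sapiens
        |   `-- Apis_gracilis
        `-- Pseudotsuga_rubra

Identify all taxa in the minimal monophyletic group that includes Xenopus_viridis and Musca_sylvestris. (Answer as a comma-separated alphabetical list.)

Tracing Xenopus_viridis: it sits inside (Xenopus_viridis,Cercopithecus_orientalis).
Tracing Musca_sylvestris: it sits inside (Musca_sylvestris,(Bacillus_domesticus,Sorghum_bicolor)).
The smallest clade enclosing both is (((Hylobates_maculatus,(Xenopus_viridis,Cercopithecus_orientalis),Vespa_niger),Corvus_borealis),(Musca_sylvestris,(Bacillus_domesticus,Sorghum_bicolor))); the answer is its 8 terminal taxa in alphabetical order.

Bacillus_domesticus, Cercopithecus_orientalis, Corvus_borealis, Hylobates_maculatus, Musca_sylvestris, Sorghum_bicolor, Vespa_niger, Xenopus_viridis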